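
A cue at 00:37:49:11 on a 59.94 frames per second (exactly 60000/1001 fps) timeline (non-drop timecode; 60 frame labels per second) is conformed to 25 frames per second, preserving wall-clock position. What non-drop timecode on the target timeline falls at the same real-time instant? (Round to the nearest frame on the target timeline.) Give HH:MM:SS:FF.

Source frame index: (0×3600 + 37×60 + 49) × 60 + 11 = 136151.
Real time: 136151 / (60000/1001) = 136287151/60000 s.
Target frame: (136287151/60000) × (25) = 136287151/2400 ≈ 56786.313 → 56786.
At 25 labels/s: frame 56786 → 00:37:51:11.

00:37:51:11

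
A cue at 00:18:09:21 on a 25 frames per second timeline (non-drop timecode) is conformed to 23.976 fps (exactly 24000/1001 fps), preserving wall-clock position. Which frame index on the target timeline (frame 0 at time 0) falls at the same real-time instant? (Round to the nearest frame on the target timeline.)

Source frame index: (0×3600 + 18×60 + 9) × 25 + 21 = 27246.
Real time: 27246 / (25) = 27246/25 s.
Target frame: (27246/25) × (24000/1001) = 26156160/1001 ≈ 26130.030 → 26130.

frame 26130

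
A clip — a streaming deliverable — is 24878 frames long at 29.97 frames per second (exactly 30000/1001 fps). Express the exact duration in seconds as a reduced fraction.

Running time = 24878 ÷ (30000/1001) = 24878 × 1001/30000 = 12451439/15000 s.

12451439/15000 seconds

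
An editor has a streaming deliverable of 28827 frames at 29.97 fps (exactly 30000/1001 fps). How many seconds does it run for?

Running time = 28827 / (30000/1001) = 961.8609 s.

961.8609 seconds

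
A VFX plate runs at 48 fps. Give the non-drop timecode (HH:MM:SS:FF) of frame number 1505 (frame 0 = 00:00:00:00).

1505 ÷ 48 = 31 full seconds, remainder 17 frames.
31 s = 0 h 0 min 31 s.
Timecode: 00:00:31:17.

00:00:31:17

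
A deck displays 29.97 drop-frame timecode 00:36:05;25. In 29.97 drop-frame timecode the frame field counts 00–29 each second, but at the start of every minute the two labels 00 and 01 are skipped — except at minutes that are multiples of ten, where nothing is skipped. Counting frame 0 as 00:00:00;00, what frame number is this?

As if non-drop at 30 labels/s: (0 × 3600 + 36 × 60 + 5) × 30 + 25 = 64975.
Minute boundaries passed: 36; those not divisible by 10: 36 − 3 = 33; dropped labels = 2 × 33 = 66.
Actual frame index = 64975 − 66 = 64909.

64909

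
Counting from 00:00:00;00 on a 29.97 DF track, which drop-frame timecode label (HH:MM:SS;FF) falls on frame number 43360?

Each 10-minute DF block holds 10 × 60 × 30 − 9 × 2 = 17982 frames. 43360 ÷ 17982 → 2 full blocks, remainder 7396.
Within the partial block the first minute is 1800 frames and each further minute 1798, so 4 further minute boundaries passed. Total skipped labels = 18 × 2 + 2 × 4 = 44.
Non-drop label index = 43360 + 44 = 43404; at 30 labels/s that is 00:24:06:24, i.e. DF 00:24:06;24.

00:24:06;24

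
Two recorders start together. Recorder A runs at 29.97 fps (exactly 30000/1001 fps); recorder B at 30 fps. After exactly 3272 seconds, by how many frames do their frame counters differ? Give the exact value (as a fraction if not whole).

A emits 30000/1001 × 3272 = 98160000/1001 frames; B emits 30 × 3272 = 98160.
Difference = 98160/1001 frames (≈ 98.0619); B is ahead of A.

98160/1001 frames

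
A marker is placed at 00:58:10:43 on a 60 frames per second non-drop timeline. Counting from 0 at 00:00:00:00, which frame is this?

Total seconds to the label: (0 × 3600 + 58 × 60 + 10) = 3490.
Frame index = 3490 × 60 + 43 = 209443.

frame 209443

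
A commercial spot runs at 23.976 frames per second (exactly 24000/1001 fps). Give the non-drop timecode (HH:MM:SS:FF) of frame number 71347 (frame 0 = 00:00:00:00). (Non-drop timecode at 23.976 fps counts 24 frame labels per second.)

71347 ÷ 24 = 2972 full seconds, remainder 19 frames.
2972 s = 0 h 49 min 32 s.
Timecode: 00:49:32:19.

00:49:32:19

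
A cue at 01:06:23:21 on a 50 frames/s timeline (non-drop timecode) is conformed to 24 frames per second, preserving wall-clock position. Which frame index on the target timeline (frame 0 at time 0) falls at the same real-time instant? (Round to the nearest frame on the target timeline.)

Source frame index: (1×3600 + 6×60 + 23) × 50 + 21 = 199171.
Real time: 199171 / (50) = 199171/50 s.
Target frame: (199171/50) × (24) = 2390052/25 ≈ 95602.080 → 95602.

frame 95602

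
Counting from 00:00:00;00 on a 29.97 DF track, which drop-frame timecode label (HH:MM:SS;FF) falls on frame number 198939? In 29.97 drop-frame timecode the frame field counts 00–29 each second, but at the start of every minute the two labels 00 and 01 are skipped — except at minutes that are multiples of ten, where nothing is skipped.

Ten DF minutes hold 17982 frames, so frame 198939 lies in block 11 (frames 197802–215783) with 1137 frames into that block.
The block's first minute is 1800 frames and the rest 1798 each; 1137 frames reaches minute 0, so 11 × 18 + 0 × 2 = 198 labels have been skipped so far.
Adding those back, label number 198939 + 198 = 199137 at 30 labels/s is 6637 s + 27 f = 1 h 50 min 37 s frame 27, i.e. 01:50:37;27.

01:50:37;27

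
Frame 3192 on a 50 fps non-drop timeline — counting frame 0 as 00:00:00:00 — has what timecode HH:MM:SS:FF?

3192 ÷ 50 = 63 full seconds, remainder 42 frames.
63 s = 0 h 1 min 3 s.
Timecode: 00:01:03:42.

00:01:03:42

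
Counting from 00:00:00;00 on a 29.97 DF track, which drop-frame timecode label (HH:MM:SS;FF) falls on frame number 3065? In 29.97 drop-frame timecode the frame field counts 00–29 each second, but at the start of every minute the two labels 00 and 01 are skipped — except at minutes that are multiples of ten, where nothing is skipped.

Each 10-minute DF block holds 10 × 60 × 30 − 9 × 2 = 17982 frames. 3065 ÷ 17982 → 0 full blocks, remainder 3065.
Within the partial block the first minute is 1800 frames and each further minute 1798, so 1 further minute boundary passed. Total skipped labels = 18 × 0 + 2 × 1 = 2.
Non-drop label index = 3065 + 2 = 3067; at 30 labels/s that is 00:01:42:07, i.e. DF 00:01:42;07.

00:01:42;07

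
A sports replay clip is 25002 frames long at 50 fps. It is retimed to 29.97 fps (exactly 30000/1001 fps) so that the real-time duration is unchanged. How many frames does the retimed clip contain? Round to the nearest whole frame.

14986 frames

Frames at target rate = 25002 × (30000/1001) / (50) = 15001200/1001 ≈ 14986.214.
Nearest whole frame: 14986.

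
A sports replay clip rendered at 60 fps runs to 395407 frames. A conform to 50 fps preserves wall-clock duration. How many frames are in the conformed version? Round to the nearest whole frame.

329506 frames

Frames at target rate = 395407 × (50) / (60) = 1977035/6 ≈ 329505.833.
Nearest whole frame: 329506.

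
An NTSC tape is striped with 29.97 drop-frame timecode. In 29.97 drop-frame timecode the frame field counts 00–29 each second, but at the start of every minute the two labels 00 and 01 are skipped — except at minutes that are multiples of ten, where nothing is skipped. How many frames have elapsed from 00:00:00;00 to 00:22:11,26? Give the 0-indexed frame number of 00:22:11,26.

Complete 10-minute blocks: 2, each 17982 frames → 35964.
Remaining 2 whole minutes in the current block: 1800 + 1 × 1798 = 3598 frames.
Within the current minute: 11 × 30 + 26 − 2 = 354 (labels ;00/;01 skipped at this minute). Total = 35964 + 3598 + 354 = 39916.

39916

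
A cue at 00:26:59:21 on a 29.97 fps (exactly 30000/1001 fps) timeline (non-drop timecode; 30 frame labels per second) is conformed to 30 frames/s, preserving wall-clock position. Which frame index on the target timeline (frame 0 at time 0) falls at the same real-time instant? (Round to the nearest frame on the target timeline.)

frame 48640

Source frame index: (0×3600 + 26×60 + 59) × 30 + 21 = 48591.
Real time: 48591 / (30000/1001) = 16213197/10000 s.
Target frame: (16213197/10000) × (30) = 48639591/1000 ≈ 48639.591 → 48640.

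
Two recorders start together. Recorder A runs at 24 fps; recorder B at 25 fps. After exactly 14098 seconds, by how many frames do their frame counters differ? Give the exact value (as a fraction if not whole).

A emits 24 × 14098 = 338352 frames; B emits 25 × 14098 = 352450.
Difference = 14098 frames; B is ahead of A.

14098 frames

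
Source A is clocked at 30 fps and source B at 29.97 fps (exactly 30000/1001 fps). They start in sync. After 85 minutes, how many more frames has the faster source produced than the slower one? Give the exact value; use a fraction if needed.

153000/1001 frames

85 min = 5100 s.
A emits 30 × 5100 = 153000 frames; B emits 30000/1001 × 5100 = 153000000/1001.
Difference = 153000/1001 frames (≈ 152.8472); B is behind A.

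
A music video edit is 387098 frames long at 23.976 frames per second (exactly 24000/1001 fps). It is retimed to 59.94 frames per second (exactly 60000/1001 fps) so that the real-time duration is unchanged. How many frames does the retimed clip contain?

Target frames = source frames × (target rate / source rate) = 387098 × (60000/1001)/(24000/1001) = 387098 × 5/2 = 967745.

967745 frames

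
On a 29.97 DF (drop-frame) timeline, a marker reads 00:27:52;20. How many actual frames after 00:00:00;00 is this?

50130

As if non-drop at 30 labels/s: (0 × 3600 + 27 × 60 + 52) × 30 + 20 = 50180.
Minute boundaries passed: 27; those not divisible by 10: 27 − 2 = 25; dropped labels = 2 × 25 = 50.
Actual frame index = 50180 − 50 = 50130.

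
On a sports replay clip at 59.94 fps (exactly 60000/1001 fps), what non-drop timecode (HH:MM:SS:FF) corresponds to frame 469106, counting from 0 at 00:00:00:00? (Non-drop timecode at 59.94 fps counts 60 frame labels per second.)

469106 ÷ 60 = 7818 full seconds, remainder 26 frames.
7818 s = 2 h 10 min 18 s.
Timecode: 02:10:18:26.

02:10:18:26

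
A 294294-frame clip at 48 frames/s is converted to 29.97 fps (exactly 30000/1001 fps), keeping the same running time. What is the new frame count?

183750 frames

Target frames = source frames × (target rate / source rate) = 294294 × (30000/1001)/(48) = 294294 × 625/1001 = 183750.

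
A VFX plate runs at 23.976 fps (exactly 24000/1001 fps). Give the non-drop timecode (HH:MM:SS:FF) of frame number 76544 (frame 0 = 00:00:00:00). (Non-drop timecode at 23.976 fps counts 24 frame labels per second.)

76544 ÷ 24 = 3189 full seconds, remainder 8 frames.
3189 s = 0 h 53 min 9 s.
Timecode: 00:53:09:08.

00:53:09:08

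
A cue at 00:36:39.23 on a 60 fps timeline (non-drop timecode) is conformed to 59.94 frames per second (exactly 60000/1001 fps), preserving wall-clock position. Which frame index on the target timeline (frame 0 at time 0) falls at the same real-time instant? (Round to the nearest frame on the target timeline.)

frame 131831

Source frame index: (0×3600 + 36×60 + 39) × 60 + 23 = 131963.
Real time: 131963 / (60) = 131963/60 s.
Target frame: (131963/60) × (60000/1001) = 10151000/77 ≈ 131831.169 → 131831.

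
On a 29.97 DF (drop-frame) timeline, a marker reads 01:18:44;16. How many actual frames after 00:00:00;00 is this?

Complete 10-minute blocks: 7, each 17982 frames → 125874.
Remaining 8 whole minutes in the current block: 1800 + 7 × 1798 = 14386 frames.
Within the current minute: 44 × 30 + 16 − 2 = 1334 (labels ;00/;01 skipped at this minute). Total = 125874 + 14386 + 1334 = 141594.

141594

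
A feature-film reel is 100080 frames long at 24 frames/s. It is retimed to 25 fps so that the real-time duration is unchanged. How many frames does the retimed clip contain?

Target frames = source frames × (target rate / source rate) = 100080 × (25)/(24) = 100080 × 25/24 = 104250.

104250 frames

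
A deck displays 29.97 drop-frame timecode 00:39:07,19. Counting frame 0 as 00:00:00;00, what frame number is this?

Complete 10-minute blocks: 3, each 17982 frames → 53946.
Remaining 9 whole minutes in the current block: 1800 + 8 × 1798 = 16184 frames.
Within the current minute: 7 × 30 + 19 − 2 = 227 (labels ;00/;01 skipped at this minute). Total = 53946 + 16184 + 227 = 70357.

70357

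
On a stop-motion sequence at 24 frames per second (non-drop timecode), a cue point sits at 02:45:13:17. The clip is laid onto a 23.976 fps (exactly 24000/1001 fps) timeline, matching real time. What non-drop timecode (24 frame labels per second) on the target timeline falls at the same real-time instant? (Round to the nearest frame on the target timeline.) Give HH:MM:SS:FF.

02:45:03:19

Source frame index: (2×3600 + 45×60 + 13) × 24 + 17 = 237929.
Real time: 237929 / (24) = 237929/24 s.
Target frame: (237929/24) × (24000/1001) = 237929000/1001 ≈ 237691.309 → 237691.
At 24 labels/s: frame 237691 → 02:45:03:19.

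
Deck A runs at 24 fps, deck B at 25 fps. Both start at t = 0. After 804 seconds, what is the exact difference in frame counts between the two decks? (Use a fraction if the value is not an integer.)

A emits 24 × 804 = 19296 frames; B emits 25 × 804 = 20100.
Difference = 804 frames; B is ahead of A.

804 frames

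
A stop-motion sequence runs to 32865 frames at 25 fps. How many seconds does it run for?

1314.6 seconds

Running time = 32865 / (25) = 1314.6 s.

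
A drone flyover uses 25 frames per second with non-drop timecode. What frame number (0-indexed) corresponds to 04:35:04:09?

412609

Total seconds to the label: (4 × 3600 + 35 × 60 + 4) = 16504.
Frame index = 16504 × 25 + 9 = 412609.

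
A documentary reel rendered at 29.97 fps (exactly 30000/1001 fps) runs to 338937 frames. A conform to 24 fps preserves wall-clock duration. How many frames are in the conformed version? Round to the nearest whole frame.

271421 frames

Frames at target rate = 338937 × (24) / (30000/1001) = 339275937/1250 ≈ 271420.750.
Nearest whole frame: 271421.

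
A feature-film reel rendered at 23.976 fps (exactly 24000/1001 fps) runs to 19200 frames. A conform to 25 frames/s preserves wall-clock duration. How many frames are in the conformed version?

Target frames = source frames × (target rate / source rate) = 19200 × (25)/(24000/1001) = 19200 × 1001/960 = 20020.

20020 frames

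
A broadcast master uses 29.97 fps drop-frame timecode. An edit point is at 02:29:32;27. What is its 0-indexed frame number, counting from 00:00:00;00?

As if non-drop at 30 labels/s: (2 × 3600 + 29 × 60 + 32) × 30 + 27 = 269187.
Minute boundaries passed: 149; those not divisible by 10: 149 − 14 = 135; dropped labels = 2 × 135 = 270.
Actual frame index = 269187 − 270 = 268917.

268917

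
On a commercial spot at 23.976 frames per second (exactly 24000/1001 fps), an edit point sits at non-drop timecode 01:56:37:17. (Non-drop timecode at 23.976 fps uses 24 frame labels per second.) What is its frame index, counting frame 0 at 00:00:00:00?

Total seconds to the label: (1 × 3600 + 56 × 60 + 37) = 6997.
Frame index = 6997 × 24 + 17 = 167945.

frame 167945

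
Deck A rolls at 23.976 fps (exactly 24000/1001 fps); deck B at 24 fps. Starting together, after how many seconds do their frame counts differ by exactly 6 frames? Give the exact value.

The gap grows by |24 − 24000/1001| = 24/1001 frames per second.
Time for a 6-frame gap: 6 ÷ (24/1001) = 250.25 s.

250.25 seconds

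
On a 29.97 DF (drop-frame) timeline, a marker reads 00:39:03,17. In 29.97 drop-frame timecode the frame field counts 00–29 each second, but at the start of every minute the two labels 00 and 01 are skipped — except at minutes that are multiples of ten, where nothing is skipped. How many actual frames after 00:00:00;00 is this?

Complete 10-minute blocks: 3, each 17982 frames → 53946.
Remaining 9 whole minutes in the current block: 1800 + 8 × 1798 = 16184 frames.
Within the current minute: 3 × 30 + 17 − 2 = 105 (labels ;00/;01 skipped at this minute). Total = 53946 + 16184 + 105 = 70235.

70235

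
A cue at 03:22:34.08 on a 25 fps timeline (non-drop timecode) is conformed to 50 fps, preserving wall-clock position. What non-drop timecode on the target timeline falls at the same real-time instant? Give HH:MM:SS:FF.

Source frame index: (3×3600 + 22×60 + 34) × 25 + 8 = 303858.
Real time: 303858 / (25) = 303858/25 s.
Target frame: (303858/25) × (50) = 607716.
At 50 labels/s: frame 607716 → 03:22:34:16.

03:22:34:16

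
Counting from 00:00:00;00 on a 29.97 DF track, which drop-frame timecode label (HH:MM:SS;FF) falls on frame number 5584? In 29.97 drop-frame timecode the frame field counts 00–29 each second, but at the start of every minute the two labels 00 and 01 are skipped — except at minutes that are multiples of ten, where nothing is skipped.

00:03:06;10

Ten DF minutes hold 17982 frames, so frame 5584 lies in block 0 (frames 0–17981) with 5584 frames into that block.
The block's first minute is 1800 frames and the rest 1798 each; 5584 frames reaches minute 3, so 0 × 18 + 3 × 2 = 6 labels have been skipped so far.
Adding those back, label number 5584 + 6 = 5590 at 30 labels/s is 186 s + 10 f = 0 h 3 min 6 s frame 10, i.e. 00:03:06;10.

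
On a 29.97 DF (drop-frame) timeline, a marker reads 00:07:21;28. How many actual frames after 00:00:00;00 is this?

13244

Complete 10-minute blocks: 0, each 17982 frames → 0.
Remaining 7 whole minutes in the current block: 1800 + 6 × 1798 = 12588 frames.
Within the current minute: 21 × 30 + 28 − 2 = 656 (labels ;00/;01 skipped at this minute). Total = 0 + 12588 + 656 = 13244.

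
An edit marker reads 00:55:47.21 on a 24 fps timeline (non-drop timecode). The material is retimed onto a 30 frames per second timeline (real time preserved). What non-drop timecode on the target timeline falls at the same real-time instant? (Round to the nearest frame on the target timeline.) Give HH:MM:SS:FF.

Source frame index: (0×3600 + 55×60 + 47) × 24 + 21 = 80349.
Real time: 80349 / (24) = 26783/8 s.
Target frame: (26783/8) × (30) = 401745/4 ≈ 100436.250 → 100436.
At 30 labels/s: frame 100436 → 00:55:47:26.

00:55:47:26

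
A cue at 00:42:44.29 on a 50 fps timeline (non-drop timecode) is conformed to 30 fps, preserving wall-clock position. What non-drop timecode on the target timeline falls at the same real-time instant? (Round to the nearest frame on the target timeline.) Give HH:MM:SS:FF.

Source frame index: (0×3600 + 42×60 + 44) × 50 + 29 = 128229.
Real time: 128229 / (50) = 128229/50 s.
Target frame: (128229/50) × (30) = 384687/5 ≈ 76937.400 → 76937.
At 30 labels/s: frame 76937 → 00:42:44:17.

00:42:44:17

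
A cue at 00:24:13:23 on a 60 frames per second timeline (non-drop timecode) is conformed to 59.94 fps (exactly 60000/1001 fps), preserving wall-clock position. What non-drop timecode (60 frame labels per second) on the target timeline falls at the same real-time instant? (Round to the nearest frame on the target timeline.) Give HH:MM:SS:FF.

00:24:11:56

Source frame index: (0×3600 + 24×60 + 13) × 60 + 23 = 87203.
Real time: 87203 / (60) = 87203/60 s.
Target frame: (87203/60) × (60000/1001) = 87203000/1001 ≈ 87115.884 → 87116.
At 60 labels/s: frame 87116 → 00:24:11:56.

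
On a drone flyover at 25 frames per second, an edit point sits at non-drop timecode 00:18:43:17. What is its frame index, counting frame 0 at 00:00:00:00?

Total seconds to the label: (0 × 3600 + 18 × 60 + 43) = 1123.
Frame index = 1123 × 25 + 17 = 28092.

28092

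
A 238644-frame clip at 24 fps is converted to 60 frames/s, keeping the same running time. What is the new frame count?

596610 frames

Target frames = source frames × (target rate / source rate) = 238644 × (60)/(24) = 238644 × 5/2 = 596610.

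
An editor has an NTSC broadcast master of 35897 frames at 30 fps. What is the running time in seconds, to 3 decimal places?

Running time = 35897 × 1/30 = 35897/30 s ≈ 1196.567 s.

1196.567 seconds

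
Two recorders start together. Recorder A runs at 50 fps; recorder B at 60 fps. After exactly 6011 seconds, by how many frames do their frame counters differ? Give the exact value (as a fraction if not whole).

A emits 50 × 6011 = 300550 frames; B emits 60 × 6011 = 360660.
Difference = 60110 frames; B is ahead of A.

60110 frames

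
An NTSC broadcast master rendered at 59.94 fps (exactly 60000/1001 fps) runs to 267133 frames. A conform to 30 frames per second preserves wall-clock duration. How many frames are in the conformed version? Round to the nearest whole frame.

Frames at target rate = 267133 × (30) / (60000/1001) = 267400133/2000 ≈ 133700.066.
Nearest whole frame: 133700.

133700 frames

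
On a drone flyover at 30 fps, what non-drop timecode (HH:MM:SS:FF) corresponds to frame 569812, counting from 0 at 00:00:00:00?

569812 ÷ 30 = 18993 full seconds, remainder 22 frames.
18993 s = 5 h 16 min 33 s.
Timecode: 05:16:33:22.

05:16:33:22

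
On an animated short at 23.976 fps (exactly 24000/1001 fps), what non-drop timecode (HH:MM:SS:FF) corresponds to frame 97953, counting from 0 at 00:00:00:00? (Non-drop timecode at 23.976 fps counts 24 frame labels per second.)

01:08:01:09

97953 ÷ 24 = 4081 full seconds, remainder 9 frames.
4081 s = 1 h 8 min 1 s.
Timecode: 01:08:01:09.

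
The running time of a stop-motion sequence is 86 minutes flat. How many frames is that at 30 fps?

86 min = 5160 s.
Frames = 5160 × 30 = 154800.

154800 frames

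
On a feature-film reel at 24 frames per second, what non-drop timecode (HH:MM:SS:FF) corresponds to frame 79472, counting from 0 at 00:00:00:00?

79472 ÷ 24 = 3311 full seconds, remainder 8 frames.
3311 s = 0 h 55 min 11 s.
Timecode: 00:55:11:08.

00:55:11:08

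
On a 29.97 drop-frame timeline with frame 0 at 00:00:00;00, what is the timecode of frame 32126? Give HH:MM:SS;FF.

00:17:51;28

Each 10-minute DF block holds 10 × 60 × 30 − 9 × 2 = 17982 frames. 32126 ÷ 17982 → 1 full block, remainder 14144.
Within the partial block the first minute is 1800 frames and each further minute 1798, so 7 further minute boundaries passed. Total skipped labels = 18 × 1 + 2 × 7 = 32.
Non-drop label index = 32126 + 32 = 32158; at 30 labels/s that is 00:17:51:28, i.e. DF 00:17:51;28.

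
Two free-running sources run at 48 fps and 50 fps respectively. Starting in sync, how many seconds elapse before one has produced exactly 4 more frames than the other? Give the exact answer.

2 seconds

The gap grows by |50 − 48| = 2 frames per second.
Time for a 4-frame gap: 4 ÷ (2) = 2 s.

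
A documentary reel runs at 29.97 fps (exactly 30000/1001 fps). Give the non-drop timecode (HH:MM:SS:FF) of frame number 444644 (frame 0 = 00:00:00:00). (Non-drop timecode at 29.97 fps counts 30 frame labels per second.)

04:07:01:14

444644 ÷ 30 = 14821 full seconds, remainder 14 frames.
14821 s = 4 h 7 min 1 s.
Timecode: 04:07:01:14.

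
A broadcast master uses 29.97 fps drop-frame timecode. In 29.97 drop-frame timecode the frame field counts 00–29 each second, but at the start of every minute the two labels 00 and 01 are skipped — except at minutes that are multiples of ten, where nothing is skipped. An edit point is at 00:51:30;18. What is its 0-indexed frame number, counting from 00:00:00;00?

As if non-drop at 30 labels/s: (0 × 3600 + 51 × 60 + 30) × 30 + 18 = 92718.
Minute boundaries passed: 51; those not divisible by 10: 51 − 5 = 46; dropped labels = 2 × 46 = 92.
Actual frame index = 92718 − 92 = 92626.

92626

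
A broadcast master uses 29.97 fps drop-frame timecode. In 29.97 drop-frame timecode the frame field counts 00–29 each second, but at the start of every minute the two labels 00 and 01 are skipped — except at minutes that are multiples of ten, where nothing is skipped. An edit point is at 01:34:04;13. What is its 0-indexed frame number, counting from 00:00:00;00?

169163

As if non-drop at 30 labels/s: (1 × 3600 + 34 × 60 + 4) × 30 + 13 = 169333.
Minute boundaries passed: 94; those not divisible by 10: 94 − 9 = 85; dropped labels = 2 × 85 = 170.
Actual frame index = 169333 − 170 = 169163.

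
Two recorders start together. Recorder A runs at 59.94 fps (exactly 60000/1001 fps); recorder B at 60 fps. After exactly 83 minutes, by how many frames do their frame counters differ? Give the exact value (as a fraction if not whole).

298800/1001 frames

83 min = 4980 s.
A emits 60000/1001 × 4980 = 298800000/1001 frames; B emits 60 × 4980 = 298800.
Difference = 298800/1001 frames (≈ 298.5015); B is ahead of A.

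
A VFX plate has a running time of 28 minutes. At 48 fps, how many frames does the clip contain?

28 min = 1680 s.
Frames = 1680 × 48 = 80640.

80640 frames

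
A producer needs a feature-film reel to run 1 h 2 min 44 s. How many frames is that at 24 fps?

90336 frames

1 h 2 min 44 s = 3764 s.
Frames = 3764 × 24 = 90336.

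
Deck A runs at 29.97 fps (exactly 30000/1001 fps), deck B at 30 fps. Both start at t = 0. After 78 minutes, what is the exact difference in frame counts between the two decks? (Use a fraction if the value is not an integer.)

78 min = 4680 s.
A emits 30000/1001 × 4680 = 10800000/77 frames; B emits 30 × 4680 = 140400.
Difference = 10800/77 frames (≈ 140.2597); B is ahead of A.

10800/77 frames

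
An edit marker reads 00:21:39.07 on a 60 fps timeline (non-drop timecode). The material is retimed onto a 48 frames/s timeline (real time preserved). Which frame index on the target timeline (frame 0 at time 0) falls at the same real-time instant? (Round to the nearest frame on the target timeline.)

Source frame index: (0×3600 + 21×60 + 39) × 60 + 7 = 77947.
Real time: 77947 / (60) = 77947/60 s.
Target frame: (77947/60) × (48) = 311788/5 ≈ 62357.600 → 62358.

frame 62358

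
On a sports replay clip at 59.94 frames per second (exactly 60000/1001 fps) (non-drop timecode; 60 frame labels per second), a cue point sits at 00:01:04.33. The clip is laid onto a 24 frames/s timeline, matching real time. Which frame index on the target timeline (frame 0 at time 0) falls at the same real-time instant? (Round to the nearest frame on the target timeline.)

frame 1551

Source frame index: (0×3600 + 1×60 + 4) × 60 + 33 = 3873.
Real time: 3873 / (60000/1001) = 1292291/20000 s.
Target frame: (1292291/20000) × (24) = 3876873/2500 ≈ 1550.749 → 1551.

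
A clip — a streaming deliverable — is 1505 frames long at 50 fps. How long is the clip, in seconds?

30.1 seconds

Running time = 1505 / (50) = 30.1 s.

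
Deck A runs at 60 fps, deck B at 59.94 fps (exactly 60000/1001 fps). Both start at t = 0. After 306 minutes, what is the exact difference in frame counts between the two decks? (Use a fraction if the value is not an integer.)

1101600/1001 frames

306 min = 18360 s.
A emits 60 × 18360 = 1101600 frames; B emits 60000/1001 × 18360 = 1101600000/1001.
Difference = 1101600/1001 frames (≈ 1100.4995); B is behind A.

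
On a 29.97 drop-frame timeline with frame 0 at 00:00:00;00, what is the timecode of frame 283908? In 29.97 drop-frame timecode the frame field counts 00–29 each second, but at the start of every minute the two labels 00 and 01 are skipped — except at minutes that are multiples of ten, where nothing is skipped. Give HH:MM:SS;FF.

02:37:53;02

Each 10-minute DF block holds 10 × 60 × 30 − 9 × 2 = 17982 frames. 283908 ÷ 17982 → 15 full blocks, remainder 14178.
Within the partial block the first minute is 1800 frames and each further minute 1798, so 7 further minute boundaries passed. Total skipped labels = 18 × 15 + 2 × 7 = 284.
Non-drop label index = 283908 + 284 = 284192; at 30 labels/s that is 02:37:53:02, i.e. DF 02:37:53;02.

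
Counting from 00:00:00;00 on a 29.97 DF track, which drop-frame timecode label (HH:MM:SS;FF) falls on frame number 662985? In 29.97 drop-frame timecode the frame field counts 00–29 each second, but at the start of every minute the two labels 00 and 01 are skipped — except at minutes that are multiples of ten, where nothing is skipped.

Ten DF minutes hold 17982 frames, so frame 662985 lies in block 36 (frames 647352–665333) with 15633 frames into that block.
The block's first minute is 1800 frames and the rest 1798 each; 15633 frames reaches minute 8, so 36 × 18 + 8 × 2 = 664 labels have been skipped so far.
Adding those back, label number 662985 + 664 = 663649 at 30 labels/s is 22121 s + 19 f = 6 h 8 min 41 s frame 19, i.e. 06:08:41;19.

06:08:41;19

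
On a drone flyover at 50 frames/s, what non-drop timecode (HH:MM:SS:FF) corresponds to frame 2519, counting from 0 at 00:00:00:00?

2519 ÷ 50 = 50 full seconds, remainder 19 frames.
50 s = 0 h 0 min 50 s.
Timecode: 00:00:50:19.

00:00:50:19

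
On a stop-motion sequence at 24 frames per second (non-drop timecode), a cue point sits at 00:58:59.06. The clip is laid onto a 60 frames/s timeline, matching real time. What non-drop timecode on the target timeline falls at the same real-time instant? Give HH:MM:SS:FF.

Source frame index: (0×3600 + 58×60 + 59) × 24 + 6 = 84942.
Real time: 84942 / (24) = 14157/4 s.
Target frame: (14157/4) × (60) = 212355.
At 60 labels/s: frame 212355 → 00:58:59:15.

00:58:59:15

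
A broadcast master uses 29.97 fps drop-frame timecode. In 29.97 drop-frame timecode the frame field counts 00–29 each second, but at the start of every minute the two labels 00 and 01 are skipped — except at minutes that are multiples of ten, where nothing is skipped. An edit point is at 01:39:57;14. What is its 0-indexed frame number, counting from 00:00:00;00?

179744

As if non-drop at 30 labels/s: (1 × 3600 + 39 × 60 + 57) × 30 + 14 = 179924.
Minute boundaries passed: 99; those not divisible by 10: 99 − 9 = 90; dropped labels = 2 × 90 = 180.
Actual frame index = 179924 − 180 = 179744.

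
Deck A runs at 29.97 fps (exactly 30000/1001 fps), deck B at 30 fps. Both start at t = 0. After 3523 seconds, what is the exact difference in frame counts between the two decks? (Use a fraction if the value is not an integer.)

A emits 30000/1001 × 3523 = 8130000/77 frames; B emits 30 × 3523 = 105690.
Difference = 8130/77 frames (≈ 105.5844); B is ahead of A.

8130/77 frames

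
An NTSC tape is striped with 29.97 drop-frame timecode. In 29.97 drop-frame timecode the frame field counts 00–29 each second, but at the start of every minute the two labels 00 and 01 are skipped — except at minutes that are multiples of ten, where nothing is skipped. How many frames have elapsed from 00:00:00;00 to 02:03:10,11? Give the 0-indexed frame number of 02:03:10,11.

As if non-drop at 30 labels/s: (2 × 3600 + 3 × 60 + 10) × 30 + 11 = 221711.
Minute boundaries passed: 123; those not divisible by 10: 123 − 12 = 111; dropped labels = 2 × 111 = 222.
Actual frame index = 221711 − 222 = 221489.

221489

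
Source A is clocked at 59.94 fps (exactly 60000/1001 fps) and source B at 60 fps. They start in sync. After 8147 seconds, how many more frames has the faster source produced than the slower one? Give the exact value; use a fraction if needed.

A emits 60000/1001 × 8147 = 488820000/1001 frames; B emits 60 × 8147 = 488820.
Difference = 488820/1001 frames (≈ 488.3317); B is ahead of A.

488820/1001 frames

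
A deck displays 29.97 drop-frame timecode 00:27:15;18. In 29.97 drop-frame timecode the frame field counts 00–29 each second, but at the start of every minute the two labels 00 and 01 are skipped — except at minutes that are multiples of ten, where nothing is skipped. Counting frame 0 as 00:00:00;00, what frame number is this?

49018

Complete 10-minute blocks: 2, each 17982 frames → 35964.
Remaining 7 whole minutes in the current block: 1800 + 6 × 1798 = 12588 frames.
Within the current minute: 15 × 30 + 18 − 2 = 466 (labels ;00/;01 skipped at this minute). Total = 35964 + 12588 + 466 = 49018.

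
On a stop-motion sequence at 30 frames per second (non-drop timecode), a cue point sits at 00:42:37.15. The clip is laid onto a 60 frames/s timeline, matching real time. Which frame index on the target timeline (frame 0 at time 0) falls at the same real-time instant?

Source frame index: (0×3600 + 42×60 + 37) × 30 + 15 = 76725.
Real time: 76725 / (30) = 5115/2 s.
Target frame: (5115/2) × (60) = 153450.

frame 153450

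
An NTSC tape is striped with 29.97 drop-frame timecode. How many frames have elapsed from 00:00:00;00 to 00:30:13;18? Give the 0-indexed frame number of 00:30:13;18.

54354

As if non-drop at 30 labels/s: (0 × 3600 + 30 × 60 + 13) × 30 + 18 = 54408.
Minute boundaries passed: 30; those not divisible by 10: 30 − 3 = 27; dropped labels = 2 × 27 = 54.
Actual frame index = 54408 − 54 = 54354.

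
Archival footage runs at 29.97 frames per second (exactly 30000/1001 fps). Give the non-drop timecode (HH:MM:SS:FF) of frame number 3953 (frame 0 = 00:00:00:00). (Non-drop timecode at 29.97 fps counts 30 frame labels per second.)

00:02:11:23

3953 ÷ 30 = 131 full seconds, remainder 23 frames.
131 s = 0 h 2 min 11 s.
Timecode: 00:02:11:23.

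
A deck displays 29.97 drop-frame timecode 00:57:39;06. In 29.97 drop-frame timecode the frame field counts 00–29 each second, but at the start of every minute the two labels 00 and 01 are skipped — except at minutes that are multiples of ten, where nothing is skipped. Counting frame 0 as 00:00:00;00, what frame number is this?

As if non-drop at 30 labels/s: (0 × 3600 + 57 × 60 + 39) × 30 + 6 = 103776.
Minute boundaries passed: 57; those not divisible by 10: 57 − 5 = 52; dropped labels = 2 × 52 = 104.
Actual frame index = 103776 − 104 = 103672.

103672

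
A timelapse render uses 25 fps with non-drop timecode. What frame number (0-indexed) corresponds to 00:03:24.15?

frame 5115

Total seconds to the label: (0 × 3600 + 3 × 60 + 24) = 204.
Frame index = 204 × 25 + 15 = 5115.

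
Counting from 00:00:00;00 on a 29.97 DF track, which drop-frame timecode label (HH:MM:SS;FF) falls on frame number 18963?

Each 10-minute DF block holds 10 × 60 × 30 − 9 × 2 = 17982 frames. 18963 ÷ 17982 → 1 full block, remainder 981.
Within the partial block the first minute is 1800 frames and each further minute 1798, so 0 further minute boundaries passed. Total skipped labels = 18 × 1 + 2 × 0 = 18.
Non-drop label index = 18963 + 18 = 18981; at 30 labels/s that is 00:10:32:21, i.e. DF 00:10:32;21.

00:10:32;21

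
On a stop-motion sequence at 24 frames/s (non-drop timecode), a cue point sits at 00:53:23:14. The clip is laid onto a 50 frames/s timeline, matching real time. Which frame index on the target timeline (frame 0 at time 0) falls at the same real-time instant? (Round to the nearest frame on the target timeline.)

frame 160179

Source frame index: (0×3600 + 53×60 + 23) × 24 + 14 = 76886.
Real time: 76886 / (24) = 38443/12 s.
Target frame: (38443/12) × (50) = 961075/6 ≈ 160179.167 → 160179.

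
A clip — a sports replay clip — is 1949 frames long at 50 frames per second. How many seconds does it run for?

Running time = 1949 / (50) = 38.98 s.

38.98 seconds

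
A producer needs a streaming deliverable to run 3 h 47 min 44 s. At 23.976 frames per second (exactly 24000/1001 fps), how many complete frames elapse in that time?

327608 frames

3 h 47 min 44 s = 13664 s.
Frames = 13664 × 24000/1001 = 46848000/143 ≈ 327608.3916.
Complete frames: 327608.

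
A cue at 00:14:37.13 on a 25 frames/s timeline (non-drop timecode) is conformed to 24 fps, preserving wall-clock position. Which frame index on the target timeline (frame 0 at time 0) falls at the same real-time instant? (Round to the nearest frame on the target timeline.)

Source frame index: (0×3600 + 14×60 + 37) × 25 + 13 = 21938.
Real time: 21938 / (25) = 21938/25 s.
Target frame: (21938/25) × (24) = 526512/25 ≈ 21060.480 → 21060.

frame 21060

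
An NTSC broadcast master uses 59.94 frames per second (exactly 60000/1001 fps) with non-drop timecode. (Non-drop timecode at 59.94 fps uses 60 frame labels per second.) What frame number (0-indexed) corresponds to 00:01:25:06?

Total seconds to the label: (0 × 3600 + 1 × 60 + 25) = 85.
Frame index = 85 × 60 + 6 = 5106.

5106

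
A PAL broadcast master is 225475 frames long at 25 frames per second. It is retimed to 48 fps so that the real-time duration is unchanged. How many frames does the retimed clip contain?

432912 frames

Target frames = source frames × (target rate / source rate) = 225475 × (48)/(25) = 225475 × 48/25 = 432912.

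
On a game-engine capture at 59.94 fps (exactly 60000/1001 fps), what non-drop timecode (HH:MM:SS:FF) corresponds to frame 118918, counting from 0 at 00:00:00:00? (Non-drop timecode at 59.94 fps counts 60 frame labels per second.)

118918 ÷ 60 = 1981 full seconds, remainder 58 frames.
1981 s = 0 h 33 min 1 s.
Timecode: 00:33:01:58.

00:33:01:58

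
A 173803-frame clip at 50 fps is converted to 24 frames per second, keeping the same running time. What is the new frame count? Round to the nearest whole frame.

Frames at target rate = 173803 × (24) / (50) = 2085636/25 ≈ 83425.440.
Nearest whole frame: 83425.

83425 frames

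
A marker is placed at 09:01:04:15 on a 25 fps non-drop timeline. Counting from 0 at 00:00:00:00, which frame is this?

Total seconds to the label: (9 × 3600 + 1 × 60 + 4) = 32464.
Frame index = 32464 × 25 + 15 = 811615.

811615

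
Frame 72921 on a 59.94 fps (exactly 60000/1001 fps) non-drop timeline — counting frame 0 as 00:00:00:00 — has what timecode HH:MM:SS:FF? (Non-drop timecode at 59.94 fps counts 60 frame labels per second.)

72921 ÷ 60 = 1215 full seconds, remainder 21 frames.
1215 s = 0 h 20 min 15 s.
Timecode: 00:20:15:21.

00:20:15:21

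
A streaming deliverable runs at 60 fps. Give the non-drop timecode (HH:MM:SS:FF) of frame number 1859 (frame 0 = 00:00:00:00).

00:00:30:59

1859 ÷ 60 = 30 full seconds, remainder 59 frames.
30 s = 0 h 0 min 30 s.
Timecode: 00:00:30:59.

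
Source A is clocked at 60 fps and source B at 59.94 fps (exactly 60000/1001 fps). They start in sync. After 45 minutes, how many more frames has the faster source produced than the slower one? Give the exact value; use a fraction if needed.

45 min = 2700 s.
A emits 60 × 2700 = 162000 frames; B emits 60000/1001 × 2700 = 162000000/1001.
Difference = 162000/1001 frames (≈ 161.8382); B is behind A.

162000/1001 frames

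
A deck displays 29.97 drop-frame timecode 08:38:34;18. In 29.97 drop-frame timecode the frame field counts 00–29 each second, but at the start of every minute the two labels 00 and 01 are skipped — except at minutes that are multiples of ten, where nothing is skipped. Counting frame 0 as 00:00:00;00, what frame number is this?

Complete 10-minute blocks: 51, each 17982 frames → 917082.
Remaining 8 whole minutes in the current block: 1800 + 7 × 1798 = 14386 frames.
Within the current minute: 34 × 30 + 18 − 2 = 1036 (labels ;00/;01 skipped at this minute). Total = 917082 + 14386 + 1036 = 932504.

932504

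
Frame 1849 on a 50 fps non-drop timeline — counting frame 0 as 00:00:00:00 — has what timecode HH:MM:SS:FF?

1849 ÷ 50 = 36 full seconds, remainder 49 frames.
36 s = 0 h 0 min 36 s.
Timecode: 00:00:36:49.

00:00:36:49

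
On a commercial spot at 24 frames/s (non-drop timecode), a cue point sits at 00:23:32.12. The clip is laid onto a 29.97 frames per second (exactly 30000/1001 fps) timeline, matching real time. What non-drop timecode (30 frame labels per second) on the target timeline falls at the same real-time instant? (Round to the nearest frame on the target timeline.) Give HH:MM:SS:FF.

Source frame index: (0×3600 + 23×60 + 32) × 24 + 12 = 33900.
Real time: 33900 / (24) = 2825/2 s.
Target frame: (2825/2) × (30000/1001) = 42375000/1001 ≈ 42332.667 → 42333.
At 30 labels/s: frame 42333 → 00:23:31:03.

00:23:31:03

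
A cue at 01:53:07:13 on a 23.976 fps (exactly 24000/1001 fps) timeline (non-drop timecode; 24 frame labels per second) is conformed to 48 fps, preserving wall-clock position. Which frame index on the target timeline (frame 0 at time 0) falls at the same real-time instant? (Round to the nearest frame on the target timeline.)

Source frame index: (1×3600 + 53×60 + 7) × 24 + 13 = 162901.
Real time: 162901 / (24000/1001) = 163063901/24000 s.
Target frame: (163063901/24000) × (48) = 163063901/500 ≈ 326127.802 → 326128.

frame 326128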